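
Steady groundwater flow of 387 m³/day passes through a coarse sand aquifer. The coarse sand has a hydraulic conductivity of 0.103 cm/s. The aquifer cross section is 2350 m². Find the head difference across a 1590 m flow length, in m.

Convert K: 0.103 cm/s × 864 = 88.99 m/day.
From Q = K·A·i, i = Q / (K·A) = 387 / (88.99 × 2350) = 0.001851.
Head loss Δh = i · L = 0.001851 × 1590 = 2.942 m.

2.94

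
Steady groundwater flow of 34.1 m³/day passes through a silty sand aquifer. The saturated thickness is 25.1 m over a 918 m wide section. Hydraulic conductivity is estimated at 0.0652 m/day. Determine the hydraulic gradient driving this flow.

0.0227

Cross-sectional area A = 918 × 25.1 = 23042 m².
From Q = K·A·i, i = Q / (K·A) = 34.1 / (0.06520 × 23042) = 0.02270.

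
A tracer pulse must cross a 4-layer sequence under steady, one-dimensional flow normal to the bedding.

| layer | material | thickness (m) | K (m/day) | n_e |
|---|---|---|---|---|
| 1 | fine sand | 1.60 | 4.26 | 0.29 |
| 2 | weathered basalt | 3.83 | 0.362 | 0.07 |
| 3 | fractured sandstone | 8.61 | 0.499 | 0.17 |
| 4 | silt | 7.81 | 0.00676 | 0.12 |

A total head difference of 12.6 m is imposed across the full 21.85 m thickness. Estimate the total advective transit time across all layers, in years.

With flow normal to the layers, continuity requires the same specific discharge q through every layer.
Σ(b_i/K_i) = 1.60/4.26 + 3.83/0.362 + 8.61/0.499 + 7.81/0.00676 = 1184 d.
q = Δh / Σ(b_i/K_i) = 12.6 / 1184 = 0.01065 m/day.
In each layer the seepage velocity is v_i = q/n_i, so the layer transit time is t_i = b_i·n_i / q:
  layer 1 (fine sand): t_1 = 1.60 × 0.29 / 0.01065 = 43.58 d
  layer 2 (weathered basalt): t_2 = 3.83 × 0.07 / 0.01065 = 25.18 d
  layer 3 (fractured sandstone): t_3 = 8.61 × 0.17 / 0.01065 = 137.5 d
  layer 4 (silt): t_4 = 7.81 × 0.12 / 0.01065 = 88.03 d
Total t = Σ t_i = 294.3 days = 0.8057 years.

0.806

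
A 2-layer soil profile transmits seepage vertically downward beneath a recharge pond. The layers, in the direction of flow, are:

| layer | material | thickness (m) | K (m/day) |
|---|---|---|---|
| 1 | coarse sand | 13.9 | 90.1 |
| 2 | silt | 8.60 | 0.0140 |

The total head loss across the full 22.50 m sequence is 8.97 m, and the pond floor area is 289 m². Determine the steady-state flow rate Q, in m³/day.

Flow is perpendicular to layering, so the layers act in series and the equivalent K is the thickness-weighted harmonic mean.
Total thickness L = 13.9 + 8.60 = 22.50 m.
Σ(b_i/K_i) = 13.9/90.1 + 8.60/0.0140 = 614.4 d.
K_eq = L / Σ(b_i/K_i) = 22.50 / 614.4 = 0.03662 m/day.
Q = K_eq · A · (Δh/L) = 0.03662 × 289 × (8.97/22.50) = 4.219 m³/day.

4.22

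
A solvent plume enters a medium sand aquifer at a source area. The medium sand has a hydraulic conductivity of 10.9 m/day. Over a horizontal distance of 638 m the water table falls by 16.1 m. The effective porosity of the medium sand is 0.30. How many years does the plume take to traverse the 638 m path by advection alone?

1.91

Hydraulic gradient i = Δh / L = 16.1 / 638 = 0.02524.
Darcy flux q = K · i = 10.90 × 0.02524 = 0.2751 m/day.
Seepage velocity v = q / n_e = 0.2751 / 0.30 = 0.9169 m/day.
Travel time t = L / v = 638 / 0.9169 = 695.8 days = 1.905 years.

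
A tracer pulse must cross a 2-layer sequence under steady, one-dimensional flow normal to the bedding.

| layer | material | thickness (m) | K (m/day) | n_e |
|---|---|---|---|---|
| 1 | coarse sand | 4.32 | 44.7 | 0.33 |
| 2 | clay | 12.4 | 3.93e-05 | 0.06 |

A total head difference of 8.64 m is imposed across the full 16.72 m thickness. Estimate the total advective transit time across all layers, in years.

With flow normal to the layers, continuity requires the same specific discharge q through every layer.
Σ(b_i/K_i) = 4.32/44.7 + 12.4/3.93e-05 = 3.155e+05 d.
q = Δh / Σ(b_i/K_i) = 8.64 / 3.155e+05 = 2.738e-05 m/day.
In each layer the seepage velocity is v_i = q/n_i, so the layer transit time is t_i = b_i·n_i / q:
  layer 1 (coarse sand): t_1 = 4.32 × 0.33 / 2.738e-05 = 52061 d
  layer 2 (clay): t_2 = 12.4 × 0.06 / 2.738e-05 = 27170 d
Total t = Σ t_i = 79231 days = 216.9 years.

217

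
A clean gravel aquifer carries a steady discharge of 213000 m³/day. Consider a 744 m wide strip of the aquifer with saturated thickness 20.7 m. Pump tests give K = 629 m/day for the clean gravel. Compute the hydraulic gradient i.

0.0220

Cross-sectional area A = 744 × 20.7 = 15401 m².
From Q = K·A·i, i = Q / (K·A) = 213000 / (629.0 × 15401) = 0.02199.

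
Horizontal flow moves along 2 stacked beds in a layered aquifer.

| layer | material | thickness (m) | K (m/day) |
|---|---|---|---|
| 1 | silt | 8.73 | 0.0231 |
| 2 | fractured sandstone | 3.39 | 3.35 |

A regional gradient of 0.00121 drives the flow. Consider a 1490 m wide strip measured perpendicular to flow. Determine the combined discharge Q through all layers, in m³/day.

Flow is parallel to layering, so each bed carries its own Darcy discharge and the transmissivities add.
Σ(K_i·b_i) = 0.0231×8.73 + 3.35×3.39 = 11.56 m²/day.
Hydraulic gradient i = 0.00121.
Q = Σ(K_i·b_i) · W · i = 11.56 × 1490 × 0.001210 = 20.84 m³/day.

20.8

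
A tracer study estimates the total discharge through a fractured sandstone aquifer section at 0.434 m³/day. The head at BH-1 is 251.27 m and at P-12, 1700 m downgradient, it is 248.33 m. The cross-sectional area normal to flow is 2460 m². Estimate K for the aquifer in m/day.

Hydraulic gradient i = (251.27 − 248.33) / 1700 = 2.94 / 1700 = 0.001729.
From Q = K·A·i, K = Q / (A·i) = 0.434 / (2460 × 0.001729) = 0.1020 m/day.

0.102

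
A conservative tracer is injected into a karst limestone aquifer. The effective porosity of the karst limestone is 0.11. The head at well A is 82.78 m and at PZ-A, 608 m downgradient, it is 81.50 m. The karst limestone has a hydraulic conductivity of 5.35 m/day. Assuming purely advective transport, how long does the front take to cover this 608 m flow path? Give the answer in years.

Hydraulic gradient i = (82.78 − 81.50) / 608 = 1.28 / 608 = 0.002105.
Darcy flux q = K · i = 5.350 × 0.002105 = 0.01126 m/day.
Seepage velocity v = q / n_e = 0.01126 / 0.11 = 0.1024 m/day.
Travel time t = L / v = 608 / 0.1024 = 5938 days = 16.26 years.

16.3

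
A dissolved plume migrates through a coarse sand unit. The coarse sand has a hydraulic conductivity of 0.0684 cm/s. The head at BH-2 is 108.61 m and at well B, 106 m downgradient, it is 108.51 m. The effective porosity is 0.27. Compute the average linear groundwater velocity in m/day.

Convert K: 0.0684 cm/s × 864 = 59.10 m/day.
Hydraulic gradient i = (108.61 − 108.51) / 106 = 0.1 / 106 = 0.0009434.
Darcy flux q = K · i = 59.10 × 0.0009434 = 0.05575 m/day.
Seepage velocity v = q / n_e = 0.05575 / 0.27 = 0.2065 m/day.

0.206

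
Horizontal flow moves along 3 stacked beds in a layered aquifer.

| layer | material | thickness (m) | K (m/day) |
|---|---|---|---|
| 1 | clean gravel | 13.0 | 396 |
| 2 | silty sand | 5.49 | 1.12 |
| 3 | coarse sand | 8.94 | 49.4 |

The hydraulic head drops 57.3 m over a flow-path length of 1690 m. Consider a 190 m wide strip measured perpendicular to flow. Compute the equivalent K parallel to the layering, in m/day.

Flow is parallel to layering, so each bed carries its own Darcy discharge and the transmissivities add.
Σ(K_i·b_i) = 396×13.0 + 1.12×5.49 + 49.4×8.94 = 5596 m²/day.
Total thickness b = 27.43 m, so K_eq = Σ(K_i·b_i)/b = 204.0 m/day.

204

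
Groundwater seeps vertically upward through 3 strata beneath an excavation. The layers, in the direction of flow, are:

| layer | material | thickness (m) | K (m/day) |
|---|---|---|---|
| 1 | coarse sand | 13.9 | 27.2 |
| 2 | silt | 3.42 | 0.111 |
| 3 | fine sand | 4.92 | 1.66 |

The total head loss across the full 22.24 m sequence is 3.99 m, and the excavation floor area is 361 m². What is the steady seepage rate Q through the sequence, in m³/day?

Flow is perpendicular to layering, so the layers act in series and the equivalent K is the thickness-weighted harmonic mean.
Total thickness L = 13.9 + 3.42 + 4.92 = 22.24 m.
Σ(b_i/K_i) = 13.9/27.2 + 3.42/0.111 + 4.92/1.66 = 34.29 d.
K_eq = L / Σ(b_i/K_i) = 22.24 / 34.29 = 0.6487 m/day.
Q = K_eq · A · (Δh/L) = 0.6487 × 361 × (3.99/22.24) = 42.01 m³/day.

42.0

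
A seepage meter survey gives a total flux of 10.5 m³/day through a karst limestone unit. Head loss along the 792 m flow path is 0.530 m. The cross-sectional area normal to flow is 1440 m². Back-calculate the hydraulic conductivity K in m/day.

10.9

Hydraulic gradient i = Δh / L = 0.530 / 792 = 0.0006692.
From Q = K·A·i, K = Q / (A·i) = 10.5 / (1440 × 0.0006692) = 10.90 m/day.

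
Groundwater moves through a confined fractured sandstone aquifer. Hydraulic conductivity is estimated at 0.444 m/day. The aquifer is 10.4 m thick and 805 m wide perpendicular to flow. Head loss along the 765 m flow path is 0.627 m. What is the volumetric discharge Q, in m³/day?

Cross-sectional area A = 805 × 10.4 = 8372 m².
Hydraulic gradient i = Δh / L = 0.627 / 765 = 0.0008196.
Darcy's law: Q = K · A · i = 0.4440 × 8372 × 0.0008196 = 3.047 m³/day.

3.05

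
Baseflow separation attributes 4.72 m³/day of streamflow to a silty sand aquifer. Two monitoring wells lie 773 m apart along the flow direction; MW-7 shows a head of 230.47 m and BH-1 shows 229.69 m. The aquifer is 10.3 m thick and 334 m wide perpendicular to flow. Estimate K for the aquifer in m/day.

1.36

Cross-sectional area A = 334 × 10.3 = 3440 m².
Hydraulic gradient i = (230.47 − 229.69) / 773 = 0.78 / 773 = 0.001009.
From Q = K·A·i, K = Q / (A·i) = 4.72 / (3440 × 0.001009) = 1.360 m/day.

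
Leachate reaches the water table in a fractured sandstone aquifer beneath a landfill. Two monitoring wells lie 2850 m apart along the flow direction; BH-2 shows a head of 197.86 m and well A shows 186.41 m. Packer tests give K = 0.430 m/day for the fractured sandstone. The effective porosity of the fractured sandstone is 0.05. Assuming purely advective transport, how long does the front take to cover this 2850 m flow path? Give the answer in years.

Hydraulic gradient i = (197.86 − 186.41) / 2850 = 11.45 / 2850 = 0.004018.
Darcy flux q = K · i = 0.4300 × 0.004018 = 0.001728 m/day.
Seepage velocity v = q / n_e = 0.001728 / 0.05 = 0.03455 m/day.
Travel time t = L / v = 2850 / 0.03455 = 82487 days = 225.8 years.

226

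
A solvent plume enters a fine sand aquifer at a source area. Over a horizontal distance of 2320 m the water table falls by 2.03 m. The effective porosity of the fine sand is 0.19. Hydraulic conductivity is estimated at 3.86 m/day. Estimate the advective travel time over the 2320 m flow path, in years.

357

Hydraulic gradient i = Δh / L = 2.03 / 2320 = 0.0008750.
Darcy flux q = K · i = 3.860 × 0.0008750 = 0.003377 m/day.
Seepage velocity v = q / n_e = 0.003377 / 0.19 = 0.01778 m/day.
Travel time t = L / v = 2320 / 0.01778 = 1.305e+05 days = 357.3 years.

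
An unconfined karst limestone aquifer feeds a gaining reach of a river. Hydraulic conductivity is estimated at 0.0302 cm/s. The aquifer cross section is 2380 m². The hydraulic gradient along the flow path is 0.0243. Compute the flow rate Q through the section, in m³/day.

1510

Convert K: 0.0302 cm/s × 864 = 26.09 m/day.
Hydraulic gradient i = 0.0243.
Darcy's law: Q = K · A · i = 26.09 × 2380 × 0.02430 = 1509 m³/day.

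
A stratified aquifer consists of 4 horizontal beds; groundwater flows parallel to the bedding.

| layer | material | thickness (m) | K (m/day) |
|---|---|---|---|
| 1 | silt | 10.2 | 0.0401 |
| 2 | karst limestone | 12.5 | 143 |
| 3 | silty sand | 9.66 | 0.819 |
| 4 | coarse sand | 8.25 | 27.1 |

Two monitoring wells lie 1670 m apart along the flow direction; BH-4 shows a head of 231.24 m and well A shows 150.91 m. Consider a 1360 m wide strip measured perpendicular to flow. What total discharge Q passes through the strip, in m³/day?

132000

Flow is parallel to layering, so each bed carries its own Darcy discharge and the transmissivities add.
Σ(K_i·b_i) = 0.0401×10.2 + 143×12.5 + 0.819×9.66 + 27.1×8.25 = 2019 m²/day.
Hydraulic gradient i = (231.24 − 150.91) / 1670 = 80.33 / 1670 = 0.04810.
Q = Σ(K_i·b_i) · W · i = 2019 × 1360 × 0.04810 = 1.321e+05 m³/day.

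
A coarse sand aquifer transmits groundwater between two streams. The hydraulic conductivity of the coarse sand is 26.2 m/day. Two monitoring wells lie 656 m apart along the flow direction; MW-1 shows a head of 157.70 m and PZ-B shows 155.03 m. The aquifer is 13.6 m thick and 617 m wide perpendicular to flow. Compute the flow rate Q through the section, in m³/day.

895

Cross-sectional area A = 617 × 13.6 = 8391 m².
Hydraulic gradient i = (157.70 − 155.03) / 656 = 2.67 / 656 = 0.004070.
Darcy's law: Q = K · A · i = 26.20 × 8391 × 0.004070 = 894.8 m³/day.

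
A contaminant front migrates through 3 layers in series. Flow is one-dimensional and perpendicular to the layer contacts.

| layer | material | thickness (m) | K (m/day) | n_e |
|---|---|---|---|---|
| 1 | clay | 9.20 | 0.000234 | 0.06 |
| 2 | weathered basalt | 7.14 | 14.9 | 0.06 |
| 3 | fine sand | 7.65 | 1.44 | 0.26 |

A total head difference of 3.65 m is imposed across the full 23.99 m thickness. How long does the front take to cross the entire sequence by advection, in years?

87.6

With flow normal to the layers, continuity requires the same specific discharge q through every layer.
Σ(b_i/K_i) = 9.20/0.000234 + 7.14/14.9 + 7.65/1.44 = 39322 d.
q = Δh / Σ(b_i/K_i) = 3.65 / 39322 = 9.282e-05 m/day.
In each layer the seepage velocity is v_i = q/n_i, so the layer transit time is t_i = b_i·n_i / q:
  layer 1 (clay): t_1 = 9.20 × 0.06 / 9.282e-05 = 5947 d
  layer 2 (weathered basalt): t_2 = 7.14 × 0.06 / 9.282e-05 = 4615 d
  layer 3 (fine sand): t_3 = 7.65 × 0.26 / 9.282e-05 = 21428 d
Total t = Σ t_i = 31990 days = 87.58 years.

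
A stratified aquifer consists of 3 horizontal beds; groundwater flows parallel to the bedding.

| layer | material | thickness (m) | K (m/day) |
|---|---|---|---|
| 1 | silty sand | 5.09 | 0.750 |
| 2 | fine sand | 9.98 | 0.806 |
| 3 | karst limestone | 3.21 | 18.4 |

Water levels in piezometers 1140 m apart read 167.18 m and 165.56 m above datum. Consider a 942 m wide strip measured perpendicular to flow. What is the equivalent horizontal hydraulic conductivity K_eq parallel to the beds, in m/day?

Flow is parallel to layering, so each bed carries its own Darcy discharge and the transmissivities add.
Σ(K_i·b_i) = 0.750×5.09 + 0.806×9.98 + 18.4×3.21 = 70.93 m²/day.
Total thickness b = 18.28 m, so K_eq = Σ(K_i·b_i)/b = 3.880 m/day.

3.88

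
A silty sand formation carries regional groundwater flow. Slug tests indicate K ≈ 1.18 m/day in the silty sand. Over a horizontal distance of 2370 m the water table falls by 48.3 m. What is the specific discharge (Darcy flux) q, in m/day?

0.0240

Hydraulic gradient i = Δh / L = 48.3 / 2370 = 0.02038.
Specific discharge q = K · i = 1.180 × 0.02038 = 0.02405 m/day.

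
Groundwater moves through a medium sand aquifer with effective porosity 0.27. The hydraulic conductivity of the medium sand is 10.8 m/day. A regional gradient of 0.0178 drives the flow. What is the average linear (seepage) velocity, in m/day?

0.712

Hydraulic gradient i = 0.0178.
Darcy flux q = K · i = 10.80 × 0.01780 = 0.1922 m/day.
Seepage velocity v = q / n_e = 0.1922 / 0.27 = 0.7120 m/day.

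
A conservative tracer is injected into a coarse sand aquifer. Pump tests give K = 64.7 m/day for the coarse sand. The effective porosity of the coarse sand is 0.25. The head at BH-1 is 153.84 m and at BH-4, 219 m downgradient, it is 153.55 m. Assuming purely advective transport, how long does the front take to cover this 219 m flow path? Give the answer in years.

Hydraulic gradient i = (153.84 − 153.55) / 219 = 0.29 / 219 = 0.001324.
Darcy flux q = K · i = 64.70 × 0.001324 = 0.08568 m/day.
Seepage velocity v = q / n_e = 0.08568 / 0.25 = 0.3427 m/day.
Travel time t = L / v = 219 / 0.3427 = 639.0 days = 1.750 years.

1.75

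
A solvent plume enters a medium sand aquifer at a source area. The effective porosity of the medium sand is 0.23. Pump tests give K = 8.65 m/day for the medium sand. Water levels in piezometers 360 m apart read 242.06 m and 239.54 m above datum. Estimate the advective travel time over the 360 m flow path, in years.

3.74

Hydraulic gradient i = (242.06 − 239.54) / 360 = 2.52 / 360 = 0.007000.
Darcy flux q = K · i = 8.650 × 0.007000 = 0.06055 m/day.
Seepage velocity v = q / n_e = 0.06055 / 0.23 = 0.2633 m/day.
Travel time t = L / v = 360 / 0.2633 = 1367 days = 3.744 years.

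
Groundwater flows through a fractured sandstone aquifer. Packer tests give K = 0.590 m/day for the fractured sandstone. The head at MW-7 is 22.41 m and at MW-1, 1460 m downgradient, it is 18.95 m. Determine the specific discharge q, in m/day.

Hydraulic gradient i = (22.41 − 18.95) / 1460 = 3.46 / 1460 = 0.002370.
Specific discharge q = K · i = 0.5900 × 0.002370 = 0.001398 m/day.

0.00140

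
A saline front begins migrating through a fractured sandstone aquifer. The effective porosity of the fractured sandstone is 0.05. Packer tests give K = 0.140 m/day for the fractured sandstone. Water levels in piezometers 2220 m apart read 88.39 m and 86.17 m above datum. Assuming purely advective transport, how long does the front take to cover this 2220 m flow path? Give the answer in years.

2170

Hydraulic gradient i = (88.39 − 86.17) / 2220 = 2.22 / 2220 = 0.001000.
Darcy flux q = K · i = 0.1400 × 0.001000 = 0.0001400 m/day.
Seepage velocity v = q / n_e = 0.0001400 / 0.05 = 0.002800 m/day.
Travel time t = L / v = 2220 / 0.002800 = 7.929e+05 days = 2171 years.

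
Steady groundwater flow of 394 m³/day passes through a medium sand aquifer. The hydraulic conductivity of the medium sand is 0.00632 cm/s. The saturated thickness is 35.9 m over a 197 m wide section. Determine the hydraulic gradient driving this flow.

0.0102

Convert K: 0.00632 cm/s × 864 = 5.460 m/day.
Cross-sectional area A = 197 × 35.9 = 7072 m².
From Q = K·A·i, i = Q / (K·A) = 394 / (5.460 × 7072) = 0.01020.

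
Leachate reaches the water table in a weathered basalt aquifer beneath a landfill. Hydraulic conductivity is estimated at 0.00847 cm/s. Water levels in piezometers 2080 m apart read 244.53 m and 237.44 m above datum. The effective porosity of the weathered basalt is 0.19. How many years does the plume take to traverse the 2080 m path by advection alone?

43.4

Convert K: 0.00847 cm/s × 864 = 7.318 m/day.
Hydraulic gradient i = (244.53 − 237.44) / 2080 = 7.09 / 2080 = 0.003409.
Darcy flux q = K · i = 7.318 × 0.003409 = 0.02494 m/day.
Seepage velocity v = q / n_e = 0.02494 / 0.19 = 0.1313 m/day.
Travel time t = L / v = 2080 / 0.1313 = 15843 days = 43.38 years.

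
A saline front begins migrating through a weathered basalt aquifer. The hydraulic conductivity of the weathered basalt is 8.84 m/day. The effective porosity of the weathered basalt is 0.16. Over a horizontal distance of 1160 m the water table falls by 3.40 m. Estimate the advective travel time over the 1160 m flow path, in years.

Hydraulic gradient i = Δh / L = 3.40 / 1160 = 0.002931.
Darcy flux q = K · i = 8.840 × 0.002931 = 0.02591 m/day.
Seepage velocity v = q / n_e = 0.02591 / 0.16 = 0.1619 m/day.
Travel time t = L / v = 1160 / 0.1619 = 7163 days = 19.61 years.

19.6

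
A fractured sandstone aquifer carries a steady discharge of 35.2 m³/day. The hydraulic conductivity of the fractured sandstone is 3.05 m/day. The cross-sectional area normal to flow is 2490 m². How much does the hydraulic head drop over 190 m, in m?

From Q = K·A·i, i = Q / (K·A) = 35.2 / (3.050 × 2490) = 0.004635.
Head loss Δh = i · L = 0.004635 × 190 = 0.8806 m.

0.881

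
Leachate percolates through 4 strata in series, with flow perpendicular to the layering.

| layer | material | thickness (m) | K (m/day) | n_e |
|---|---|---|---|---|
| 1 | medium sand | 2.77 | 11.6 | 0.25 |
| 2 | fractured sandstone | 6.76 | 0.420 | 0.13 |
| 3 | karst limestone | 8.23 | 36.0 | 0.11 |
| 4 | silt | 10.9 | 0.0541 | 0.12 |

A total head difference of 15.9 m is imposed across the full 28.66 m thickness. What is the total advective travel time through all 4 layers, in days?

With flow normal to the layers, continuity requires the same specific discharge q through every layer.
Σ(b_i/K_i) = 2.77/11.6 + 6.76/0.420 + 8.23/36.0 + 10.9/0.0541 = 218.0 d.
q = Δh / Σ(b_i/K_i) = 15.9 / 218.0 = 0.07292 m/day.
In each layer the seepage velocity is v_i = q/n_i, so the layer transit time is t_i = b_i·n_i / q:
  layer 1 (medium sand): t_1 = 2.77 × 0.25 / 0.07292 = 9.496 d
  layer 2 (fractured sandstone): t_2 = 6.76 × 0.13 / 0.07292 = 12.05 d
  layer 3 (karst limestone): t_3 = 8.23 × 0.11 / 0.07292 = 12.41 d
  layer 4 (silt): t_4 = 10.9 × 0.12 / 0.07292 = 17.94 d
Total t = Σ t_i = 51.90 days.

51.9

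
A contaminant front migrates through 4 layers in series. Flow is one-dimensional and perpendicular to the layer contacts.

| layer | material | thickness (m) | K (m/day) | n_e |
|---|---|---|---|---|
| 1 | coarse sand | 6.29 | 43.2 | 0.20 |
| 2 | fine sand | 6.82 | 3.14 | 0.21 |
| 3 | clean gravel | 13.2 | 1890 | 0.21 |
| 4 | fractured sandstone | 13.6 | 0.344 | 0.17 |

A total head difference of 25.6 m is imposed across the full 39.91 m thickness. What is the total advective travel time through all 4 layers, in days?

12.7

With flow normal to the layers, continuity requires the same specific discharge q through every layer.
Σ(b_i/K_i) = 6.29/43.2 + 6.82/3.14 + 13.2/1890 + 13.6/0.344 = 41.86 d.
q = Δh / Σ(b_i/K_i) = 25.6 / 41.86 = 0.6116 m/day.
In each layer the seepage velocity is v_i = q/n_i, so the layer transit time is t_i = b_i·n_i / q:
  layer 1 (coarse sand): t_1 = 6.29 × 0.20 / 0.6116 = 2.057 d
  layer 2 (fine sand): t_2 = 6.82 × 0.21 / 0.6116 = 2.342 d
  layer 3 (clean gravel): t_3 = 13.2 × 0.21 / 0.6116 = 4.533 d
  layer 4 (fractured sandstone): t_4 = 13.6 × 0.17 / 0.6116 = 3.780 d
Total t = Σ t_i = 12.71 days.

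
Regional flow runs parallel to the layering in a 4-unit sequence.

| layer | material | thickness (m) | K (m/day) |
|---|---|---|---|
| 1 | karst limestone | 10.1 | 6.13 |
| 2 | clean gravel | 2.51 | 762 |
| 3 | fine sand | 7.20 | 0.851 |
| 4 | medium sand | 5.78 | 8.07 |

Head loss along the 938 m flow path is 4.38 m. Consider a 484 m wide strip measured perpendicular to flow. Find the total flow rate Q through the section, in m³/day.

Flow is parallel to layering, so each bed carries its own Darcy discharge and the transmissivities add.
Σ(K_i·b_i) = 6.13×10.1 + 762×2.51 + 0.851×7.20 + 8.07×5.78 = 2027 m²/day.
Hydraulic gradient i = Δh / L = 4.38 / 938 = 0.004670.
Q = Σ(K_i·b_i) · W · i = 2027 × 484 × 0.004670 = 4582 m³/day.

4580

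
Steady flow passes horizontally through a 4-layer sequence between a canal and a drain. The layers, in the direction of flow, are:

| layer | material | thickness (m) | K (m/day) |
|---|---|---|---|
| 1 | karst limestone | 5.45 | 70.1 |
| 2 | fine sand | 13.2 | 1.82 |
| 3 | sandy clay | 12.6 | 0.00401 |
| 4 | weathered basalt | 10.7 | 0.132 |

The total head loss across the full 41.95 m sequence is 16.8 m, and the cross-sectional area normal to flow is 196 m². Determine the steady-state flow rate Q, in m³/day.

1.02

Flow is perpendicular to layering, so the layers act in series and the equivalent K is the thickness-weighted harmonic mean.
Total thickness L = 5.45 + 13.2 + 12.6 + 10.7 = 41.95 m.
Σ(b_i/K_i) = 5.45/70.1 + 13.2/1.82 + 12.6/0.00401 + 10.7/0.132 = 3231 d.
K_eq = L / Σ(b_i/K_i) = 41.95 / 3231 = 0.01299 m/day.
Q = K_eq · A · (Δh/L) = 0.01299 × 196 × (16.8/41.95) = 1.019 m³/day.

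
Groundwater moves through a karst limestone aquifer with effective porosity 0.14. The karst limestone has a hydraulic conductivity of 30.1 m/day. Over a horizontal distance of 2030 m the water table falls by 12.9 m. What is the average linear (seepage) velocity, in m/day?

1.37

Hydraulic gradient i = Δh / L = 12.9 / 2030 = 0.006355.
Darcy flux q = K · i = 30.10 × 0.006355 = 0.1913 m/day.
Seepage velocity v = q / n_e = 0.1913 / 0.14 = 1.366 m/day.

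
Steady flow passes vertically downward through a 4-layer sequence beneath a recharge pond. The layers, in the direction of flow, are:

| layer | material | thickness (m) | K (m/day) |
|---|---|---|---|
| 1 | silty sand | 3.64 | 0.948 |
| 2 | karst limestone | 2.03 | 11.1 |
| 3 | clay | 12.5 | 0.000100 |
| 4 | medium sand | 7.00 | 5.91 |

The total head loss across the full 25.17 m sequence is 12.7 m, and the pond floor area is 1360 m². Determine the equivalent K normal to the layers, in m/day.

0.000201

Flow is perpendicular to layering, so the layers act in series and the equivalent K is the thickness-weighted harmonic mean.
Total thickness L = 3.64 + 2.03 + 12.5 + 7.00 = 25.17 m.
Σ(b_i/K_i) = 3.64/0.948 + 2.03/11.1 + 12.5/0.000100 + 7.00/5.91 = 1.250e+05 d.
K_eq = L / Σ(b_i/K_i) = 25.17 / 1.250e+05 = 0.0002014 m/day.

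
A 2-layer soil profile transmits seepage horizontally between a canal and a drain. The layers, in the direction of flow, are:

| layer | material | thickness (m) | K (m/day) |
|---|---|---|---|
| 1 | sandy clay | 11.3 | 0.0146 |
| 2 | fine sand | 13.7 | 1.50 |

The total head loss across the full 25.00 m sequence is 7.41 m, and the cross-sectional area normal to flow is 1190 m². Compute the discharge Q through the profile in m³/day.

11.3

Flow is perpendicular to layering, so the layers act in series and the equivalent K is the thickness-weighted harmonic mean.
Total thickness L = 11.3 + 13.7 = 25.00 m.
Σ(b_i/K_i) = 11.3/0.0146 + 13.7/1.50 = 783.1 d.
K_eq = L / Σ(b_i/K_i) = 25.00 / 783.1 = 0.03192 m/day.
Q = K_eq · A · (Δh/L) = 0.03192 × 1190 × (7.41/25.00) = 11.26 m³/day.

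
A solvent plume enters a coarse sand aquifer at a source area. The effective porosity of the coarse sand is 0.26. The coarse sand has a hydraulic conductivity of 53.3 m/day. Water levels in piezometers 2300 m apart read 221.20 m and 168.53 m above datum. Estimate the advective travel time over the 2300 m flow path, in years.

1.34

Hydraulic gradient i = (221.20 − 168.53) / 2300 = 52.67 / 2300 = 0.02290.
Darcy flux q = K · i = 53.30 × 0.02290 = 1.221 m/day.
Seepage velocity v = q / n_e = 1.221 / 0.26 = 4.694 m/day.
Travel time t = L / v = 2300 / 4.694 = 489.9 days = 1.341 years.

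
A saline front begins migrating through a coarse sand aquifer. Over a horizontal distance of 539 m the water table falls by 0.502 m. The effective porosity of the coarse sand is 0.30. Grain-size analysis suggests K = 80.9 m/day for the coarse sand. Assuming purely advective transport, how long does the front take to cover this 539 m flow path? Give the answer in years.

5.88

Hydraulic gradient i = Δh / L = 0.502 / 539 = 0.0009314.
Darcy flux q = K · i = 80.90 × 0.0009314 = 0.07535 m/day.
Seepage velocity v = q / n_e = 0.07535 / 0.30 = 0.2512 m/day.
Travel time t = L / v = 539 / 0.2512 = 2146 days = 5.876 years.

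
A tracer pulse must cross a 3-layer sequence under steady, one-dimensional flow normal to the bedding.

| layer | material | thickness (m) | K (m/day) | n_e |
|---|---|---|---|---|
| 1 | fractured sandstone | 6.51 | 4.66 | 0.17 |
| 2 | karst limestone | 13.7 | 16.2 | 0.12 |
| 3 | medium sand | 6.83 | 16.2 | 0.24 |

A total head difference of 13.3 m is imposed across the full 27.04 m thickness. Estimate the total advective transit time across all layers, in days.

0.879

With flow normal to the layers, continuity requires the same specific discharge q through every layer.
Σ(b_i/K_i) = 6.51/4.66 + 13.7/16.2 + 6.83/16.2 = 2.664 d.
q = Δh / Σ(b_i/K_i) = 13.3 / 2.664 = 4.992 m/day.
In each layer the seepage velocity is v_i = q/n_i, so the layer transit time is t_i = b_i·n_i / q:
  layer 1 (fractured sandstone): t_1 = 6.51 × 0.17 / 4.992 = 0.2217 d
  layer 2 (karst limestone): t_2 = 13.7 × 0.12 / 4.992 = 0.3293 d
  layer 3 (medium sand): t_3 = 6.83 × 0.24 / 4.992 = 0.3284 d
Total t = Σ t_i = 0.8794 days.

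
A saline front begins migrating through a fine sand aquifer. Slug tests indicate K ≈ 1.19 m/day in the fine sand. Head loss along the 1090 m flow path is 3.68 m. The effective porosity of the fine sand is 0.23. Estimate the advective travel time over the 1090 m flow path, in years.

Hydraulic gradient i = Δh / L = 3.68 / 1090 = 0.003376.
Darcy flux q = K · i = 1.190 × 0.003376 = 0.004018 m/day.
Seepage velocity v = q / n_e = 0.004018 / 0.23 = 0.01747 m/day.
Travel time t = L / v = 1090 / 0.01747 = 62400 days = 170.8 years.

171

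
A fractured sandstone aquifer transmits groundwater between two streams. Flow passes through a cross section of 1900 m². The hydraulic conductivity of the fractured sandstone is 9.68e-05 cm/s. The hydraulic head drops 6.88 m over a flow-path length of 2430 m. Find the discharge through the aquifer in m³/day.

0.450

Convert K: 9.68e-05 cm/s × 864 = 0.08364 m/day.
Hydraulic gradient i = Δh / L = 6.88 / 2430 = 0.002831.
Darcy's law: Q = K · A · i = 0.08364 × 1900 × 0.002831 = 0.4499 m³/day.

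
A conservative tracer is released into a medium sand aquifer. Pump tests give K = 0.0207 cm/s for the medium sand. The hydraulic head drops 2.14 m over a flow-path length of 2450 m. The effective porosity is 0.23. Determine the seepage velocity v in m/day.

0.0679

Convert K: 0.0207 cm/s × 864 = 17.88 m/day.
Hydraulic gradient i = Δh / L = 2.14 / 2450 = 0.0008735.
Darcy flux q = K · i = 17.88 × 0.0008735 = 0.01562 m/day.
Seepage velocity v = q / n_e = 0.01562 / 0.23 = 0.06792 m/day.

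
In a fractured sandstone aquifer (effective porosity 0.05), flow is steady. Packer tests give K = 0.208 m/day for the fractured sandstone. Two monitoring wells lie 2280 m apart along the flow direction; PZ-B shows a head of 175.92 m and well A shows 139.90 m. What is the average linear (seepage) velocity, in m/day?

Hydraulic gradient i = (175.92 − 139.90) / 2280 = 36.02 / 2280 = 0.01580.
Darcy flux q = K · i = 0.2080 × 0.01580 = 0.003286 m/day.
Seepage velocity v = q / n_e = 0.003286 / 0.05 = 0.06572 m/day.

0.0657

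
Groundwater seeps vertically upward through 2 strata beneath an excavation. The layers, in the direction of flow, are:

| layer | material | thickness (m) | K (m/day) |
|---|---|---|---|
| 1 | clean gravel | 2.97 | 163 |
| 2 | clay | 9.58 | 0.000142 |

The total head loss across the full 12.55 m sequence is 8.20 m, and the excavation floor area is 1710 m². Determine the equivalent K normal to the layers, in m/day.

0.000186

Flow is perpendicular to layering, so the layers act in series and the equivalent K is the thickness-weighted harmonic mean.
Total thickness L = 2.97 + 9.58 = 12.55 m.
Σ(b_i/K_i) = 2.97/163 + 9.58/0.000142 = 67465 d.
K_eq = L / Σ(b_i/K_i) = 12.55 / 67465 = 0.0001860 m/day.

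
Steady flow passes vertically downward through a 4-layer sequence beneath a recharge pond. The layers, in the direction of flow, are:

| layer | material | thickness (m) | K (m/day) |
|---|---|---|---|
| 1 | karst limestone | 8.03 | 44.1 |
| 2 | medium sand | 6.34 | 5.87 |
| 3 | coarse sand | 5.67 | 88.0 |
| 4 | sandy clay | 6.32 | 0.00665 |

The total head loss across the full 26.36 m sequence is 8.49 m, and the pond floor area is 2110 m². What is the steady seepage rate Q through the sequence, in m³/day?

Flow is perpendicular to layering, so the layers act in series and the equivalent K is the thickness-weighted harmonic mean.
Total thickness L = 8.03 + 6.34 + 5.67 + 6.32 = 26.36 m.
Σ(b_i/K_i) = 8.03/44.1 + 6.34/5.87 + 5.67/88.0 + 6.32/0.00665 = 951.7 d.
K_eq = L / Σ(b_i/K_i) = 26.36 / 951.7 = 0.02770 m/day.
Q = K_eq · A · (Δh/L) = 0.02770 × 2110 × (8.49/26.36) = 18.82 m³/day.

18.8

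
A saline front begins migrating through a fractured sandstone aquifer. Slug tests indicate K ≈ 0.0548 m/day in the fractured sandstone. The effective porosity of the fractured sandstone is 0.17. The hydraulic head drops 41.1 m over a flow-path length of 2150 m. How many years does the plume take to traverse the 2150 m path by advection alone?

Hydraulic gradient i = Δh / L = 41.1 / 2150 = 0.01912.
Darcy flux q = K · i = 0.05480 × 0.01912 = 0.001048 m/day.
Seepage velocity v = q / n_e = 0.001048 / 0.17 = 0.006162 m/day.
Travel time t = L / v = 2150 / 0.006162 = 3.489e+05 days = 955.2 years.

955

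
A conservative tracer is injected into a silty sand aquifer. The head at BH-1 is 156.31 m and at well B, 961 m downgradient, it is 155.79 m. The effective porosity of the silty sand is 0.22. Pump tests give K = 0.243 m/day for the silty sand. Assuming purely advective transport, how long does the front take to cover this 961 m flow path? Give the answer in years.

4400

Hydraulic gradient i = (156.31 − 155.79) / 961 = 0.52 / 961 = 0.0005411.
Darcy flux q = K · i = 0.2430 × 0.0005411 = 0.0001315 m/day.
Seepage velocity v = q / n_e = 0.0001315 / 0.22 = 0.0005977 m/day.
Travel time t = L / v = 961 / 0.0005977 = 1.608e+06 days = 4402 years.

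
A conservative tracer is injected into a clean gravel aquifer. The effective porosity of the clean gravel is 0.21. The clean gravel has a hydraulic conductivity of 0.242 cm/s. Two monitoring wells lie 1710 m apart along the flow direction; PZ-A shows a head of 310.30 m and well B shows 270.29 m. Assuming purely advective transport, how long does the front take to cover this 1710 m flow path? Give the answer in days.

73.4

Convert K: 0.242 cm/s × 864 = 209.1 m/day.
Hydraulic gradient i = (310.30 − 270.29) / 1710 = 40.01 / 1710 = 0.02340.
Darcy flux q = K · i = 209.1 × 0.02340 = 4.892 m/day.
Seepage velocity v = q / n_e = 4.892 / 0.21 = 23.30 m/day.
Travel time t = L / v = 1710 / 23.30 = 73.40 days.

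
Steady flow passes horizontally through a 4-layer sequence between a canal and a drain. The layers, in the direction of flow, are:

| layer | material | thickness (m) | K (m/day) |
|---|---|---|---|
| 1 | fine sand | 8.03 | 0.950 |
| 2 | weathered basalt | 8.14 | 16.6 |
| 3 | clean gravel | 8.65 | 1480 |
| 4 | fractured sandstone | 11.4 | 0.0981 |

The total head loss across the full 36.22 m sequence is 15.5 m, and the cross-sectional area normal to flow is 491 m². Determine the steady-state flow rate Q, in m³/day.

Flow is perpendicular to layering, so the layers act in series and the equivalent K is the thickness-weighted harmonic mean.
Total thickness L = 8.03 + 8.14 + 8.65 + 11.4 = 36.22 m.
Σ(b_i/K_i) = 8.03/0.950 + 8.14/16.6 + 8.65/1480 + 11.4/0.0981 = 125.2 d.
K_eq = L / Σ(b_i/K_i) = 36.22 / 125.2 = 0.2894 m/day.
Q = K_eq · A · (Δh/L) = 0.2894 × 491 × (15.5/36.22) = 60.81 m³/day.

60.8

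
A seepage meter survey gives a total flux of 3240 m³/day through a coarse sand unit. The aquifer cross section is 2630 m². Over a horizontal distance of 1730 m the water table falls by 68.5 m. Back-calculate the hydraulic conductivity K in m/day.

31.1

Hydraulic gradient i = Δh / L = 68.5 / 1730 = 0.03960.
From Q = K·A·i, K = Q / (A·i) = 3240 / (2630 × 0.03960) = 31.11 m/day.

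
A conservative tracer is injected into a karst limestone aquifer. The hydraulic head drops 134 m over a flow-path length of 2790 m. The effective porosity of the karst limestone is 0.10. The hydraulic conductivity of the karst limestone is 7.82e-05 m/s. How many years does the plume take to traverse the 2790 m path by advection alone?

2.35

Convert K: 7.82e-05 m/s × 86400 = 6.756 m/day.
Hydraulic gradient i = Δh / L = 134 / 2790 = 0.04803.
Darcy flux q = K · i = 6.756 × 0.04803 = 0.3245 m/day.
Seepage velocity v = q / n_e = 0.3245 / 0.10 = 3.245 m/day.
Travel time t = L / v = 2790 / 3.245 = 859.8 days = 2.354 years.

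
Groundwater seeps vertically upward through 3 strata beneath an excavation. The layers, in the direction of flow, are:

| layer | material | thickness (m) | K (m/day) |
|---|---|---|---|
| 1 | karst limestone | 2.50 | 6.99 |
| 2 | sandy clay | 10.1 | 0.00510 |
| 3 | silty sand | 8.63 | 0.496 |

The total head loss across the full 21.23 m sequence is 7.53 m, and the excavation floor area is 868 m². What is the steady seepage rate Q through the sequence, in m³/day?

Flow is perpendicular to layering, so the layers act in series and the equivalent K is the thickness-weighted harmonic mean.
Total thickness L = 2.50 + 10.1 + 8.63 = 21.23 m.
Σ(b_i/K_i) = 2.50/6.99 + 10.1/0.00510 + 8.63/0.496 = 1998 d.
K_eq = L / Σ(b_i/K_i) = 21.23 / 1998 = 0.01062 m/day.
Q = K_eq · A · (Δh/L) = 0.01062 × 868 × (7.53/21.23) = 3.271 m³/day.

3.27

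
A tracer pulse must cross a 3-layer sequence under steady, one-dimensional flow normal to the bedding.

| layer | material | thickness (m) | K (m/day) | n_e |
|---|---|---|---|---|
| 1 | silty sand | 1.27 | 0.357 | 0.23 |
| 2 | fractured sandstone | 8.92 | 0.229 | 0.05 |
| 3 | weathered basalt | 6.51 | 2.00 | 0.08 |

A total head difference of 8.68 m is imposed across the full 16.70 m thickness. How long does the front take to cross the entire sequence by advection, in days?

6.64

With flow normal to the layers, continuity requires the same specific discharge q through every layer.
Σ(b_i/K_i) = 1.27/0.357 + 8.92/0.229 + 6.51/2.00 = 45.76 d.
q = Δh / Σ(b_i/K_i) = 8.68 / 45.76 = 0.1897 m/day.
In each layer the seepage velocity is v_i = q/n_i, so the layer transit time is t_i = b_i·n_i / q:
  layer 1 (silty sand): t_1 = 1.27 × 0.23 / 0.1897 = 1.540 d
  layer 2 (fractured sandstone): t_2 = 8.92 × 0.05 / 0.1897 = 2.351 d
  layer 3 (weathered basalt): t_3 = 6.51 × 0.08 / 0.1897 = 2.746 d
Total t = Σ t_i = 6.637 days.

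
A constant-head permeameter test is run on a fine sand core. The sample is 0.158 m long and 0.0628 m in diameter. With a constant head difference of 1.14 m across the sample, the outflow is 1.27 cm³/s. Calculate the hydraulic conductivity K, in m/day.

Cross-sectional area A = π·(d/2)² = π × (0.0628/2)² = 0.003097 m².
Convert discharge: 1.27 cm³/s = 1.270e-06 m³/s.
Darcy's law rearranged: K = Q·L / (A·Δh) = 1.270e-06 × 0.158 / (0.003097 × 1.14) = 5.683e-05 m/s = 4.910 m/day.

4.91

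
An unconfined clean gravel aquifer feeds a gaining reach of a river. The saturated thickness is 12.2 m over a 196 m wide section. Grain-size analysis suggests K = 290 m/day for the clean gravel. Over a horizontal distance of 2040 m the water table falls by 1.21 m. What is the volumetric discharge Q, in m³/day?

411

Cross-sectional area A = 196 × 12.2 = 2391 m².
Hydraulic gradient i = Δh / L = 1.21 / 2040 = 0.0005931.
Darcy's law: Q = K · A · i = 290.0 × 2391 × 0.0005931 = 411.3 m³/day.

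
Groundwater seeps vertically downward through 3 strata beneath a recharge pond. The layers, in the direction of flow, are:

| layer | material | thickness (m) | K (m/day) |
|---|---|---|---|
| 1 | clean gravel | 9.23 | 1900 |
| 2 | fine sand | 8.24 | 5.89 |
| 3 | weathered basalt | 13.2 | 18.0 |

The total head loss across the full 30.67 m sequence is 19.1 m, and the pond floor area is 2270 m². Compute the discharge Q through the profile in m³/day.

20300

Flow is perpendicular to layering, so the layers act in series and the equivalent K is the thickness-weighted harmonic mean.
Total thickness L = 9.23 + 8.24 + 13.2 = 30.67 m.
Σ(b_i/K_i) = 9.23/1900 + 8.24/5.89 + 13.2/18.0 = 2.137 d.
K_eq = L / Σ(b_i/K_i) = 30.67 / 2.137 = 14.35 m/day.
Q = K_eq · A · (Δh/L) = 14.35 × 2270 × (19.1/30.67) = 20287 m³/day.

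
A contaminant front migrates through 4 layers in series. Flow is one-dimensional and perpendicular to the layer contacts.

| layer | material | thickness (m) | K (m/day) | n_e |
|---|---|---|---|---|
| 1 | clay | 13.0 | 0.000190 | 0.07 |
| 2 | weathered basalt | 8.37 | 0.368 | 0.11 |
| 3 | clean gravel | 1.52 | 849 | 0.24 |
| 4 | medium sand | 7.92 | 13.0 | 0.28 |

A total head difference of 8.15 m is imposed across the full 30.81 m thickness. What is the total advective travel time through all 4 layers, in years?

With flow normal to the layers, continuity requires the same specific discharge q through every layer.
Σ(b_i/K_i) = 13.0/0.000190 + 8.37/0.368 + 1.52/849 + 7.92/13.0 = 68444 d.
q = Δh / Σ(b_i/K_i) = 8.15 / 68444 = 0.0001191 m/day.
In each layer the seepage velocity is v_i = q/n_i, so the layer transit time is t_i = b_i·n_i / q:
  layer 1 (clay): t_1 = 13.0 × 0.07 / 0.0001191 = 7642 d
  layer 2 (weathered basalt): t_2 = 8.37 × 0.11 / 0.0001191 = 7732 d
  layer 3 (clean gravel): t_3 = 1.52 × 0.24 / 0.0001191 = 3064 d
  layer 4 (medium sand): t_4 = 7.92 × 0.28 / 0.0001191 = 18624 d
Total t = Σ t_i = 37062 days = 101.5 years.

101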